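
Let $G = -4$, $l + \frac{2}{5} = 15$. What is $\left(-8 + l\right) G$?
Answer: $- \frac{132}{5} \approx -26.4$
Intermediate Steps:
$l = \frac{73}{5}$ ($l = - \frac{2}{5} + 15 = \frac{73}{5} \approx 14.6$)
$\left(-8 + l\right) G = \left(-8 + \frac{73}{5}\right) \left(-4\right) = \frac{33}{5} \left(-4\right) = - \frac{132}{5}$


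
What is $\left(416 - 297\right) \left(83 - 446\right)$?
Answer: $-43197$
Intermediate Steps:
$\left(416 - 297\right) \left(83 - 446\right) = 119 \left(-363\right) = -43197$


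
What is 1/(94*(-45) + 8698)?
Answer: 1/4468 ≈ 0.00022381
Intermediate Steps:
1/(94*(-45) + 8698) = 1/(-4230 + 8698) = 1/4468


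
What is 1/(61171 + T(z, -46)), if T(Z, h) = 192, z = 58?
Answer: 1/61363 ≈ 1.6296e-5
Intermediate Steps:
1/(61171 + T(z, -46)) = 1/(61171 + 192) = 1/61363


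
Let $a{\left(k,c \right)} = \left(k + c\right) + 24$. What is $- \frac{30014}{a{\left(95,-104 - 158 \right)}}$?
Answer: $\frac{30014}{143} \approx 209.89$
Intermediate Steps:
$a{\left(k,c \right)} = 24 + c + k$ ($a{\left(k,c \right)} = \left(c + k\right) + 24 = 24 + c + k$)
$- \frac{30014}{a{\left(95,-104 - 158 \right)}} = - \frac{30014}{24 - 262 + 95} = - \frac{30014}{-143} = \left(-30014\right) \left(- \frac{1}{143}\right) = \frac{30014}{143}$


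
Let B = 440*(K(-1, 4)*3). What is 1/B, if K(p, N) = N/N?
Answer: 1/1320 ≈ 0.00075758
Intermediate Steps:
K(p, N) = 1
B = 1320 (B = 440*(1*3) = 440*3 = 1320)
1/B = 1/1320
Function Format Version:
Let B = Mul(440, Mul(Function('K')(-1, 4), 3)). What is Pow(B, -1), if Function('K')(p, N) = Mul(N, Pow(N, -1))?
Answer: Rational(1, 1320) ≈ 0.00075758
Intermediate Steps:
Function('K')(p, N) = 1
B = 1320 (B = Mul(440, Mul(1, 3)) = Mul(440, 3) = 1320)
Pow(B, -1) = Pow(1320, -1) = Rational(1, 1320)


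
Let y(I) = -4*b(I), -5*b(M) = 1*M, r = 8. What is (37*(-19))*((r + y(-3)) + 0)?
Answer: -19684/5 ≈ -3936.8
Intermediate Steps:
b(M) = -M/5
y(I) = 4*I/5 (y(I) = -(-4)*I/5 = 4*I/5)
(37*(-19))*((r + y(-3)) + 0) = (37*(-19))*((8 + (4/5)*(-3)) + 0) = -703*((8 - 12/5) + 0) = -703*(28/5 + 0) = -703*28/5 = -19684/5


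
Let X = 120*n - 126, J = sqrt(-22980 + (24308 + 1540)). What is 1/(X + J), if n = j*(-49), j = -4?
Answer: 3899/91212728 - sqrt(717)/273638184 ≈ 4.2648e-5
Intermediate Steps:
n = 196 (n = -4*(-49) = 196)
J = 2*sqrt(717) (J = sqrt(-22980 + 25848) = sqrt(2868) = 2*sqrt(717) ≈ 53.554)
X = 23394 (X = 120*196 - 126 = 23520 - 126 = 23394)
1/(X + J) = 1/(23394 + 2*sqrt(717))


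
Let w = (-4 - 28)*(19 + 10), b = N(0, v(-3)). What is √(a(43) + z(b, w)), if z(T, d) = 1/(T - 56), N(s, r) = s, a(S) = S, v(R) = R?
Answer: √33698/28 ≈ 6.5561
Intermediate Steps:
b = 0
w = -928 (w = -32*29 = -928)
z(T, d) = 1/(-56 + T)
√(a(43) + z(b, w)) = √(43 + 1/(-56 + 0)) = √(43 + 1/(-56)) = √(43 - 1/56) = √(2407/56) = √33698/28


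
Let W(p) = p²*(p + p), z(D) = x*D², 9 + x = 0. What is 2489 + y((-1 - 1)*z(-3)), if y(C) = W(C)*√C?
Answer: 2489 + 76527504*√2 ≈ 1.0823e+8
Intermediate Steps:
x = -9 (x = -9 + 0 = -9)
z(D) = -9*D²
W(p) = 2*p³ (W(p) = p²*(2*p) = 2*p³)
y(C) = 2*C^(7/2) (y(C) = (2*C³)*√C = 2*C^(7/2))
2489 + y((-1 - 1)*z(-3)) = 2489 + 2*((-1 - 1)*(-9*(-3)²))^(7/2) = 2489 + 2*(-(-18)*9)^(7/2) = 2489 + 2*(-2*(-81))^(7/2) = 2489 + 2*162^(7/2) = 2489 + 2*(38263752*√2) = 2489 + 76527504*√2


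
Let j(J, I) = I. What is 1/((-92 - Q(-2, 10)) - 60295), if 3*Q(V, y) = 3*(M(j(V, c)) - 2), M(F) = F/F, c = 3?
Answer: -1/60386 ≈ -1.6560e-5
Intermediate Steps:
M(F) = 1
Q(V, y) = -1 (Q(V, y) = (3*(1 - 2))/3 = (3*(-1))/3 = (⅓)*(-3) = -1)
1/((-92 - Q(-2, 10)) - 60295) = 1/((-92 - 1*(-1)) - 60295) = 1/((-92 + 1) - 60295) = 1/(-91 - 60295) = 1/(-60386) = -1/60386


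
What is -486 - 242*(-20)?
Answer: 4354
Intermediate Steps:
-486 - 242*(-20) = -486 + 4840 = 4354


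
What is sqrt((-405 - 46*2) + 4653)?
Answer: 2*sqrt(1039) ≈ 64.467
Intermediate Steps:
sqrt((-405 - 46*2) + 4653) = sqrt((-405 - 92) + 4653) = sqrt(-497 + 4653) = sqrt(4156) = 2*sqrt(1039)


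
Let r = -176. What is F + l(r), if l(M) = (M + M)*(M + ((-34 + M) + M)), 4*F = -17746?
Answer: 386775/2 ≈ 1.9339e+5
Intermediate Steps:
F = -8873/2 (F = (¼)*(-17746) = -8873/2 ≈ -4436.5)
l(M) = 2*M*(-34 + 3*M) (l(M) = (2*M)*(M + (-34 + 2*M)) = (2*M)*(-34 + 3*M) = 2*M*(-34 + 3*M))
F + l(r) = -8873/2 + 2*(-176)*(-34 + 3*(-176)) = -8873/2 + 2*(-176)*(-34 - 528) = -8873/2 + 2*(-176)*(-562) = -8873/2 + 197824 = 386775/2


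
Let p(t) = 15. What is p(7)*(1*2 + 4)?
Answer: 90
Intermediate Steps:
p(7)*(1*2 + 4) = 15*(1*2 + 4) = 15*(2 + 4) = 15*6 = 90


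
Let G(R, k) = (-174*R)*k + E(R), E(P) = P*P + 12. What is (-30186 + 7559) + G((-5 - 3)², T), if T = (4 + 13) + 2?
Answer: -230103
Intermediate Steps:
T = 19 (T = 17 + 2 = 19)
E(P) = 12 + P² (E(P) = P² + 12 = 12 + P²)
G(R, k) = 12 + R² - 174*R*k (G(R, k) = (-174*R)*k + (12 + R²) = -174*R*k + (12 + R²) = 12 + R² - 174*R*k)
(-30186 + 7559) + G((-5 - 3)², T) = (-30186 + 7559) + (12 + ((-5 - 3)²)² - 174*(-5 - 3)²*19) = -22627 + (12 + ((-8)²)² - 174*(-8)²*19) = -22627 + (12 + 64² - 174*64*19) = -22627 + (12 + 4096 - 211584) = -22627 - 207476 = -230103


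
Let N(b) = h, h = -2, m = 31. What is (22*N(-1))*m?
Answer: -1364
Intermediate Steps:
N(b) = -2
(22*N(-1))*m = (22*(-2))*31 = -44*31 = -1364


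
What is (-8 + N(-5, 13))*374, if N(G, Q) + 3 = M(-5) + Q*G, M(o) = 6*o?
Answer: -39644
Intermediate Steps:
N(G, Q) = -33 + G*Q (N(G, Q) = -3 + (6*(-5) + Q*G) = -3 + (-30 + G*Q) = -33 + G*Q)
(-8 + N(-5, 13))*374 = (-8 + (-33 - 5*13))*374 = (-8 + (-33 - 65))*374 = (-8 - 98)*374 = -106*374 = -39644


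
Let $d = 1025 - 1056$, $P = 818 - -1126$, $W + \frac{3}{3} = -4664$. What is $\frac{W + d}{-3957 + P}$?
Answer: $\frac{4696}{2013} \approx 2.3328$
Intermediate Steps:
$W = -4665$ ($W = -1 - 4664 = -4665$)
$P = 1944$ ($P = 818 + 1126 = 1944$)
$d = -31$
$\frac{W + d}{-3957 + P} = \frac{-4665 - 31}{-3957 + 1944} = - \frac{4696}{-2013} = \left(-4696\right) \left(- \frac{1}{2013}\right) = \frac{4696}{2013}$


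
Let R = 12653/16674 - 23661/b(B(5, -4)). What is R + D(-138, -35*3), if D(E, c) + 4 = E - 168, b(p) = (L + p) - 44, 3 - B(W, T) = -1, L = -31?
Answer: 28427137/1183854 ≈ 24.012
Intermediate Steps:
B(W, T) = 4 (B(W, T) = 3 - 1*(-1) = 3 + 1 = 4)
b(p) = -75 + p (b(p) = (-31 + p) - 44 = -75 + p)
D(E, c) = -172 + E (D(E, c) = -4 + (E - 168) = -4 + (-168 + E) = -172 + E)
R = 395421877/1183854 (R = 12653/16674 - 23661/(-75 + 4) = 12653*(1/16674) - 23661/(-71) = 12653/16674 - 23661*(-1/71) = 12653/16674 + 23661/71 = 395421877/1183854 ≈ 334.01)
R + D(-138, -35*3) = 395421877/1183854 + (-172 - 138) = 395421877/1183854 - 310 = 28427137/1183854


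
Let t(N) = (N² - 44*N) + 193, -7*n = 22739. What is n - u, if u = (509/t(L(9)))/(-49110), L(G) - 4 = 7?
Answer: -189841092863/58440900 ≈ -3248.4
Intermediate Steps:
n = -22739/7 (n = -⅐*22739 = -22739/7 ≈ -3248.4)
L(G) = 11 (L(G) = 4 + 7 = 11)
t(N) = 193 + N² - 44*N
u = 509/8348700 (u = (509/(193 + 11² - 44*11))/(-49110) = (509/(193 + 121 - 484))*(-1/49110) = (509/(-170))*(-1/49110) = (509*(-1/170))*(-1/49110) = -509/170*(-1/49110) = 509/8348700 ≈ 6.0968e-5)
n - u = -22739/7 - 1*509/8348700 = -22739/7 - 509/8348700 = -189841092863/58440900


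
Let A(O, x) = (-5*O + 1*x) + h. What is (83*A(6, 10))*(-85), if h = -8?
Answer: 197540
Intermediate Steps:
A(O, x) = -8 + x - 5*O (A(O, x) = (-5*O + 1*x) - 8 = (-5*O + x) - 8 = (x - 5*O) - 8 = -8 + x - 5*O)
(83*A(6, 10))*(-85) = (83*(-8 + 10 - 5*6))*(-85) = (83*(-8 + 10 - 30))*(-85) = (83*(-28))*(-85) = -2324*(-85) = 197540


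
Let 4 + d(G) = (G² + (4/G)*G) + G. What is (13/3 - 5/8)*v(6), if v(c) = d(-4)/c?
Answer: 89/12 ≈ 7.4167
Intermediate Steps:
d(G) = G + G² (d(G) = -4 + ((G² + (4/G)*G) + G) = -4 + ((G² + 4) + G) = -4 + ((4 + G²) + G) = -4 + (4 + G + G²) = G + G²)
v(c) = 12/c (v(c) = (-4*(1 - 4))/c = (-4*(-3))/c = 12/c)
(13/3 - 5/8)*v(6) = (13/3 - 5/8)*(12/6) = (13*(⅓) - 5*⅛)*(12*(⅙)) = (13/3 - 5/8)*2 = (89/24)*2 = 89/12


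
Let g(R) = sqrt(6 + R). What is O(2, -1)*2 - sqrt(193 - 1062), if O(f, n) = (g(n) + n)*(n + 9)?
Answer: -16 + 16*sqrt(5) - I*sqrt(869) ≈ 19.777 - 29.479*I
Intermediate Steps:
O(f, n) = (9 + n)*(n + sqrt(6 + n)) (O(f, n) = (sqrt(6 + n) + n)*(n + 9) = (n + sqrt(6 + n))*(9 + n) = (9 + n)*(n + sqrt(6 + n)))
O(2, -1)*2 - sqrt(193 - 1062) = ((-1)**2 + 9*(-1) + 9*sqrt(6 - 1) - sqrt(6 - 1))*2 - sqrt(193 - 1062) = (1 - 9 + 9*sqrt(5) - sqrt(5))*2 - sqrt(-869) = (-8 + 8*sqrt(5))*2 - I*sqrt(869) = (-16 + 16*sqrt(5)) - I*sqrt(869) = -16 + 16*sqrt(5) - I*sqrt(869)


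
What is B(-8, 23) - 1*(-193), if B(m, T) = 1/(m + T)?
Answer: 2896/15 ≈ 193.07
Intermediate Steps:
B(m, T) = 1/(T + m)
B(-8, 23) - 1*(-193) = 1/(23 - 8) - 1*(-193) = 1/15 + 193 = 2896/15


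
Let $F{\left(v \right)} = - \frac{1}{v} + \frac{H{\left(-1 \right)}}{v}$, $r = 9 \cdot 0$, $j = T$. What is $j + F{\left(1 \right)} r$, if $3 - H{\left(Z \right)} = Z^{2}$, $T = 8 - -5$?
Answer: $13$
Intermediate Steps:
$T = 13$ ($T = 8 + 5 = 13$)
$j = 13$
$H{\left(Z \right)} = 3 - Z^{2}$
$r = 0$
$F{\left(v \right)} = \frac{1}{v}$ ($F{\left(v \right)} = - \frac{1}{v} + \frac{3 - \left(-1\right)^{2}}{v} = - \frac{1}{v} + \frac{3 - 1}{v} = - \frac{1}{v} + \frac{2}{v} = \frac{1}{v}$)
$j + F{\left(1 \right)} r = 13 + 1^{-1} \cdot 0 = 13 + 1 \cdot 0 = 13 + 0 = 13$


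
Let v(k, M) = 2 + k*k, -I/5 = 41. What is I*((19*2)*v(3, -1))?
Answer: -85690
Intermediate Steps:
I = -205 (I = -5*41 = -205)
v(k, M) = 2 + k**2
I*((19*2)*v(3, -1)) = -205*19*2*(2 + 3**2) = -7790*(2 + 9) = -7790*11 = -205*418 = -85690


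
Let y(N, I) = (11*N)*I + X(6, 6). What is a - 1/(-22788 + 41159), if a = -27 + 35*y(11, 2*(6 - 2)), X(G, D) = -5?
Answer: 618698537/18371 ≈ 33678.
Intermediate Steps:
y(N, I) = -5 + 11*I*N (y(N, I) = (11*N)*I - 5 = 11*I*N - 5 = -5 + 11*I*N)
a = 33678 (a = -27 + 35*(-5 + 11*(2*(6 - 2))*11) = -27 + 35*(-5 + 11*(2*4)*11) = -27 + 35*(-5 + 11*8*11) = -27 + 35*(-5 + 968) = -27 + 35*963 = -27 + 33705 = 33678)
a - 1/(-22788 + 41159) = 33678 - 1/(-22788 + 41159) = 33678 - 1/18371 = 618698537/18371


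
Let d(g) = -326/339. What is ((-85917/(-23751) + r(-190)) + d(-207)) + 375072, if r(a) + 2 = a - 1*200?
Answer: 25784536321/68817 ≈ 3.7468e+5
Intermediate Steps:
d(g) = -326/339 (d(g) = -326*1/339 = -326/339)
r(a) = -202 + a (r(a) = -2 + (a - 1*200) = -2 + (a - 200) = -2 + (-200 + a) = -202 + a)
((-85917/(-23751) + r(-190)) + d(-207)) + 375072 = ((-85917/(-23751) + (-202 - 190)) - 326/339) + 375072 = ((-85917*(-1/23751) - 392) - 326/339) + 375072 = ((2203/609 - 392) - 326/339) + 375072 = (-236525/609 - 326/339) + 375072 = -26793503/68817 + 375072 = 25784536321/68817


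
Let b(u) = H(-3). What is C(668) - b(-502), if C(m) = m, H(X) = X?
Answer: 671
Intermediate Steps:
b(u) = -3
C(668) - b(-502) = 668 - 1*(-3) = 668 + 3 = 671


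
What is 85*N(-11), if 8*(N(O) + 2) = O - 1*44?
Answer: -6035/8 ≈ -754.38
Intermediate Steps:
N(O) = -15/2 + O/8 (N(O) = -2 + (O - 1*44)/8 = -2 + (O - 44)/8 = -2 + (-44 + O)/8 = -2 + (-11/2 + O/8) = -15/2 + O/8)
85*N(-11) = 85*(-15/2 + (⅛)*(-11)) = 85*(-15/2 - 11/8) = 85*(-71/8) = -6035/8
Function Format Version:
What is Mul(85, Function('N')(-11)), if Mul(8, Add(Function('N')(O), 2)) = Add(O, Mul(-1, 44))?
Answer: Rational(-6035, 8) ≈ -754.38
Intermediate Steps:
Function('N')(O) = Add(Rational(-15, 2), Mul(Rational(1, 8), O)) (Function('N')(O) = Add(-2, Mul(Rational(1, 8), Add(O, Mul(-1, 44)))) = Add(-2, Mul(Rational(1, 8), Add(O, -44))) = Add(-2, Mul(Rational(1, 8), Add(-44, O))) = Add(-2, Add(Rational(-11, 2), Mul(Rational(1, 8), O))) = Add(Rational(-15, 2), Mul(Rational(1, 8), O)))
Mul(85, Function('N')(-11)) = Mul(85, Add(Rational(-15, 2), Mul(Rational(1, 8), -11))) = Mul(85, Add(Rational(-15, 2), Rational(-11, 8))) = Mul(85, Rational(-71, 8)) = Rational(-6035, 8)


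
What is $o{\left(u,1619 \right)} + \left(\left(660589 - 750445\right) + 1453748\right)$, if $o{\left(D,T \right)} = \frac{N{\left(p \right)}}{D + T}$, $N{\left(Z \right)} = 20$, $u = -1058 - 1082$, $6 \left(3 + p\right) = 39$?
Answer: $\frac{710587712}{521} \approx 1.3639 \cdot 10^{6}$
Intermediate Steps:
$p = \frac{7}{2}$ ($p = -3 + \frac{1}{6} \cdot 39 = -3 + \frac{13}{2} = \frac{7}{2} \approx 3.5$)
$u = -2140$
$o{\left(D,T \right)} = \frac{20}{D + T}$
$o{\left(u,1619 \right)} + \left(\left(660589 - 750445\right) + 1453748\right) = \frac{20}{-2140 + 1619} + \left(\left(660589 - 750445\right) + 1453748\right) = \frac{20}{-521} + \left(-89856 + 1453748\right) = 20 \left(- \frac{1}{521}\right) + 1363892 = - \frac{20}{521} + 1363892 = \frac{710587712}{521}$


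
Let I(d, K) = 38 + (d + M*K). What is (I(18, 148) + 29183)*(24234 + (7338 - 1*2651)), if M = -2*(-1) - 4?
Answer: 837060503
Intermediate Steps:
M = -2 (M = 2 - 4 = -2)
I(d, K) = 38 + d - 2*K (I(d, K) = 38 + (d - 2*K) = 38 + d - 2*K)
(I(18, 148) + 29183)*(24234 + (7338 - 1*2651)) = ((38 + 18 - 2*148) + 29183)*(24234 + (7338 - 1*2651)) = ((38 + 18 - 296) + 29183)*(24234 + (7338 - 2651)) = (-240 + 29183)*(24234 + 4687) = 28943*28921 = 837060503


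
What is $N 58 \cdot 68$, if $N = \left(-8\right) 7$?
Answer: $-220864$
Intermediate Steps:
$N = -56$
$N 58 \cdot 68 = \left(-56\right) 58 \cdot 68 = \left(-3248\right) 68 = -220864$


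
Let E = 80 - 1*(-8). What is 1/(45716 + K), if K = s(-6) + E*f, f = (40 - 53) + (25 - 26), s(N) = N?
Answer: 1/44478 ≈ 2.2483e-5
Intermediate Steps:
f = -14 (f = -13 - 1 = -14)
E = 88 (E = 80 + 8 = 88)
K = -1238 (K = -6 + 88*(-14) = -6 - 1232 = -1238)
1/(45716 + K) = 1/(45716 - 1238) = 1/44478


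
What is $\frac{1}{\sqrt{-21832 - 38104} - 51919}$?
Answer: $- \frac{51919}{2695642497} - \frac{4 i \sqrt{3746}}{2695642497} \approx -1.926 \cdot 10^{-5} - 9.082 \cdot 10^{-8} i$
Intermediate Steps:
$\frac{1}{\sqrt{-21832 - 38104} - 51919} = \frac{1}{\sqrt{-59936} - 51919} = \frac{1}{4 i \sqrt{3746} - 51919} = \frac{1}{-51919 + 4 i \sqrt{3746}}$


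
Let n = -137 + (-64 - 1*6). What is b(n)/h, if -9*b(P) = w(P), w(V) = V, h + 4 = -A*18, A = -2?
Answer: 23/32 ≈ 0.71875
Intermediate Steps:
h = 32 (h = -4 - 1*(-2)*18 = -4 + 2*18 = -4 + 36 = 32)
n = -207 (n = -137 + (-64 - 6) = -137 - 70 = -207)
b(P) = -P/9
b(n)/h = -⅑*(-207)/32 = 23*(1/32) = 23/32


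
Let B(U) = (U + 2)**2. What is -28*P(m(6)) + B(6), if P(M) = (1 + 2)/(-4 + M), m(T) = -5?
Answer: 220/3 ≈ 73.333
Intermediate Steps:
B(U) = (2 + U)**2
P(M) = 3/(-4 + M)
-28*P(m(6)) + B(6) = -84/(-4 - 5) + (2 + 6)**2 = -84/(-9) + 8**2 = -84*(-1)/9 + 64 = -28*(-1/3) + 64 = 28/3 + 64 = 220/3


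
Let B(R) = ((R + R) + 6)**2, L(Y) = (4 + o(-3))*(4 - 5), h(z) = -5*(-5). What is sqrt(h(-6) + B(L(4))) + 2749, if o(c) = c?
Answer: 2749 + sqrt(41) ≈ 2755.4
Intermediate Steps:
h(z) = 25
L(Y) = -1 (L(Y) = (4 - 3)*(4 - 5) = 1*(-1) = -1)
B(R) = (6 + 2*R)**2 (B(R) = (2*R + 6)**2 = (6 + 2*R)**2)
sqrt(h(-6) + B(L(4))) + 2749 = sqrt(25 + 4*(3 - 1)**2) + 2749 = sqrt(25 + 4*2**2) + 2749 = sqrt(25 + 4*4) + 2749 = sqrt(25 + 16) + 2749 = sqrt(41) + 2749 = 2749 + sqrt(41)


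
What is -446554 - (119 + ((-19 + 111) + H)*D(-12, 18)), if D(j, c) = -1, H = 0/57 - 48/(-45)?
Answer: -6698699/15 ≈ -4.4658e+5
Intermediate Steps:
H = 16/15 (H = 0*(1/57) - 48*(-1/45) = 0 + 16/15 = 16/15 ≈ 1.0667)
-446554 - (119 + ((-19 + 111) + H)*D(-12, 18)) = -446554 - (119 + ((-19 + 111) + 16/15)*(-1)) = -446554 - (119 + (92 + 16/15)*(-1)) = -446554 - (119 + (1396/15)*(-1)) = -446554 - (119 - 1396/15) = -446554 - 1*389/15 = -446554 - 389/15 = -6698699/15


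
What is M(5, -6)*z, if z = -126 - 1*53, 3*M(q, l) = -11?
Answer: 1969/3 ≈ 656.33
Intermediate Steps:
M(q, l) = -11/3 (M(q, l) = (⅓)*(-11) = -11/3)
z = -179 (z = -126 - 53 = -179)
M(5, -6)*z = -11/3*(-179) = 1969/3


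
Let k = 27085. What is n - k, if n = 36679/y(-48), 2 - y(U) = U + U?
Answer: -2617651/98 ≈ -26711.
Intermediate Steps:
y(U) = 2 - 2*U (y(U) = 2 - (U + U) = 2 - 2*U)
n = 36679/98 (n = 36679/(2 - 2*(-48)) = 36679/(2 + 96) = 36679/98 ≈ 374.28)
n - k = 36679/98 - 1*27085 = 36679/98 - 27085 = -2617651/98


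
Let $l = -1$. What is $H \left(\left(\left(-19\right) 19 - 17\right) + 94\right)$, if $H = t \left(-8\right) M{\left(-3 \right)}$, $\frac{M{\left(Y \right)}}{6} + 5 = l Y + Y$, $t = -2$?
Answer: $136320$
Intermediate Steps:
$M{\left(Y \right)} = -30$ ($M{\left(Y \right)} = -30 + 6 \left(- Y + Y\right) = -30 + 6 \cdot 0 = -30 + 0 = -30$)
$H = -480$ ($H = \left(-2\right) \left(-8\right) \left(-30\right) = 16 \left(-30\right) = -480$)
$H \left(\left(\left(-19\right) 19 - 17\right) + 94\right) = - 480 \left(\left(\left(-19\right) 19 - 17\right) + 94\right) = - 480 \left(\left(-361 - 17\right) + 94\right) = - 480 \left(-378 + 94\right) = \left(-480\right) \left(-284\right) = 136320$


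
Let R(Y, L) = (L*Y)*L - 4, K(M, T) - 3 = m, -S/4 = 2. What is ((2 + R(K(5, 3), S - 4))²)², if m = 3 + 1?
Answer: 1024216865296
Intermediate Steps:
S = -8 (S = -4*2 = -8)
m = 4
K(M, T) = 7 (K(M, T) = 3 + 4 = 7)
R(Y, L) = -4 + Y*L² (R(Y, L) = Y*L² - 4 = -4 + Y*L²)
((2 + R(K(5, 3), S - 4))²)² = ((2 + (-4 + 7*(-8 - 4)²))²)² = ((2 + (-4 + 7*(-12)²))²)² = ((2 + (-4 + 7*144))²)² = ((2 + (-4 + 1008))²)² = ((2 + 1004)²)² = (1006²)² = 1012036² = 1024216865296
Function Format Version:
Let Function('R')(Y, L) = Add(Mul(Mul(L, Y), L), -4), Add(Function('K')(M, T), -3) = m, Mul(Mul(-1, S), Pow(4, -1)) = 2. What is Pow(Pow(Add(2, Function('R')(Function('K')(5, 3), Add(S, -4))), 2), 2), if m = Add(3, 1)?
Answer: 1024216865296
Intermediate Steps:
S = -8 (S = Mul(-4, 2) = -8)
m = 4
Function('K')(M, T) = 7 (Function('K')(M, T) = Add(3, 4) = 7)
Function('R')(Y, L) = Add(-4, Mul(Y, Pow(L, 2))) (Function('R')(Y, L) = Add(Mul(Y, Pow(L, 2)), -4) = Add(-4, Mul(Y, Pow(L, 2))))
Pow(Pow(Add(2, Function('R')(Function('K')(5, 3), Add(S, -4))), 2), 2) = Pow(Pow(Add(2, Add(-4, Mul(7, Pow(Add(-8, -4), 2)))), 2), 2) = Pow(Pow(Add(2, Add(-4, Mul(7, Pow(-12, 2)))), 2), 2) = Pow(Pow(Add(2, Add(-4, Mul(7, 144))), 2), 2) = Pow(Pow(Add(2, Add(-4, 1008)), 2), 2) = Pow(Pow(Add(2, 1004), 2), 2) = Pow(Pow(1006, 2), 2) = Pow(1012036, 2) = 1024216865296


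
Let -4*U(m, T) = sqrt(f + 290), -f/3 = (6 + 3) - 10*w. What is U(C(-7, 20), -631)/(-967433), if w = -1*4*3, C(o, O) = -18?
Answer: I*sqrt(97)/3869732 ≈ 2.5451e-6*I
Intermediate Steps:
w = -12 (w = -4*3 = -12)
f = -387 (f = -3*((6 + 3) - 10*(-12)) = -3*(9 + 120) = -3*129 = -387)
U(m, T) = -I*sqrt(97)/4 (U(m, T) = -sqrt(-387 + 290)/4 = -I*sqrt(97)/4)
U(C(-7, 20), -631)/(-967433) = -I*sqrt(97)/4/(-967433) = -I*sqrt(97)/4*(-1/967433) = I*sqrt(97)/3869732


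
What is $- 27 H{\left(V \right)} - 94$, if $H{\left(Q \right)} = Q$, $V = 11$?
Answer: $-391$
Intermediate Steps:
$- 27 H{\left(V \right)} - 94 = \left(-27\right) 11 - 94 = -297 - 94 = -391$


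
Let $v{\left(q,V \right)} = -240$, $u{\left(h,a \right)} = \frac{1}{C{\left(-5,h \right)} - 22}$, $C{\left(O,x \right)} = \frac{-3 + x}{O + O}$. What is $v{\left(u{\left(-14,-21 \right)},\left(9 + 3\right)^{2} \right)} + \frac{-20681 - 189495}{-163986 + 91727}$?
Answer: $- \frac{17131984}{72259} \approx -237.09$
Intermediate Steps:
$C{\left(O,x \right)} = \frac{-3 + x}{2 O}$
$u{\left(h,a \right)} = \frac{1}{- \frac{217}{10} - \frac{h}{10}}$ ($u{\left(h,a \right)} = \frac{1}{\frac{-3 + h}{2 \left(-5\right)} - 22} = \frac{1}{\frac{1}{2} \left(- \frac{1}{5}\right) \left(-3 + h\right) - 22} = \frac{1}{\left(\frac{3}{10} - \frac{h}{10}\right) - 22} = \frac{1}{- \frac{217}{10} - \frac{h}{10}}$)
$v{\left(u{\left(-14,-21 \right)},\left(9 + 3\right)^{2} \right)} + \frac{-20681 - 189495}{-163986 + 91727} = -240 + \frac{-20681 - 189495}{-163986 + 91727} = -240 - \frac{210176}{-72259} = -240 - - \frac{210176}{72259} = -240 + \frac{210176}{72259} = - \frac{17131984}{72259}$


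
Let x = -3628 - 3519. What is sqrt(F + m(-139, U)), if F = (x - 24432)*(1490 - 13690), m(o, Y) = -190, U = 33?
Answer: sqrt(385263610) ≈ 19628.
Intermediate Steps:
x = -7147
F = 385263800 (F = (-7147 - 24432)*(1490 - 13690) = -31579*(-12200) = 385263800)
sqrt(F + m(-139, U)) = sqrt(385263800 - 190) = sqrt(385263610)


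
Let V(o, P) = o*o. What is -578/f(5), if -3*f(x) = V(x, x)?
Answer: 1734/25 ≈ 69.360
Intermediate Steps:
V(o, P) = o**2
f(x) = -x**2/3
-578/f(5) = -578/((-1/3*5**2)) = -578/((-1/3*25)) = -578/(-25/3) = -578*(-3/25) = 1734/25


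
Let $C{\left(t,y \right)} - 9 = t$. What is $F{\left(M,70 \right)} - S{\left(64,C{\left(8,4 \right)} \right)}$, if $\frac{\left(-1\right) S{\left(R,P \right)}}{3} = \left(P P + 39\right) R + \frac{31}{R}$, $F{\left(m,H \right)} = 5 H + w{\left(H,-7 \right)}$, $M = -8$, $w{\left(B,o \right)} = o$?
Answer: $\frac{4052509}{64} \approx 63320.0$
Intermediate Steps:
$C{\left(t,y \right)} = 9 + t$
$F{\left(m,H \right)} = -7 + 5 H$ ($F{\left(m,H \right)} = 5 H - 7 = -7 + 5 H$)
$S{\left(R,P \right)} = - \frac{93}{R} - 3 R \left(39 + P^{2}\right)$ ($S{\left(R,P \right)} = - 3 \left(\left(P P + 39\right) R + \frac{31}{R}\right) = - 3 \left(\left(P^{2} + 39\right) R + \frac{31}{R}\right) = - 3 \left(\left(39 + P^{2}\right) R + \frac{31}{R}\right) = - 3 \left(R \left(39 + P^{2}\right) + \frac{31}{R}\right) = - 3 \left(\frac{31}{R} + R \left(39 + P^{2}\right)\right) = - \frac{93}{R} - 3 R \left(39 + P^{2}\right)$)
$F{\left(M,70 \right)} - S{\left(64,C{\left(8,4 \right)} \right)} = \left(-7 + 5 \cdot 70\right) - \frac{3 \left(-31 + 64^{2} \left(-39 - \left(9 + 8\right)^{2}\right)\right)}{64} = \left(-7 + 350\right) - 3 \cdot \frac{1}{64} \left(-31 + 4096 \left(-39 - 17^{2}\right)\right) = 343 - 3 \cdot \frac{1}{64} \left(-31 + 4096 \left(-39 - 289\right)\right) = 343 - 3 \cdot \frac{1}{64} \left(-31 + 4096 \left(-328\right)\right) = 343 - 3 \cdot \frac{1}{64} \left(-31 - 1343488\right) = 343 - 3 \cdot \frac{1}{64} \left(-1343519\right) = 343 - - \frac{4030557}{64} = 343 + \frac{4030557}{64} = \frac{4052509}{64}$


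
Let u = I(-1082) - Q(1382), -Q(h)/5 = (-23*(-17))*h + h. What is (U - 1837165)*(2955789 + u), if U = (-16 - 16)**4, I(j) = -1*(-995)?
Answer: -4467754133856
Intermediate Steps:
Q(h) = -1960*h (Q(h) = -5*((-23*(-17))*h + h) = -5*(391*h + h) = -1960*h)
I(j) = 995
u = 2709715 (u = 995 - (-1960)*1382 = 995 - 1*(-2708720) = 995 + 2708720 = 2709715)
U = 1048576 (U = (-32)**4 = 1048576)
(U - 1837165)*(2955789 + u) = (1048576 - 1837165)*(2955789 + 2709715) = -788589*5665504 = -4467754133856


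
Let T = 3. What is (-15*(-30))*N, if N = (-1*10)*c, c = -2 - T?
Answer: 22500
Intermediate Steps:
c = -5 (c = -2 - 1*3 = -2 - 3 = -5)
N = 50 (N = -1*10*(-5) = -10*(-5) = 50)
(-15*(-30))*N = -15*(-30)*50 = 450*50 = 22500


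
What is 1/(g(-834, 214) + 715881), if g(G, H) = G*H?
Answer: 1/537405 ≈ 1.8608e-6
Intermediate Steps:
1/(g(-834, 214) + 715881) = 1/(-834*214 + 715881) = 1/(-178476 + 715881) = 1/537405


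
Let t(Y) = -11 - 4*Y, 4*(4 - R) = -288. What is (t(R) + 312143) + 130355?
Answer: 442183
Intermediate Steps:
R = 76 (R = 4 - ¼*(-288) = 4 + 72 = 76)
(t(R) + 312143) + 130355 = ((-11 - 4*76) + 312143) + 130355 = ((-11 - 304) + 312143) + 130355 = (-315 + 312143) + 130355 = 311828 + 130355 = 442183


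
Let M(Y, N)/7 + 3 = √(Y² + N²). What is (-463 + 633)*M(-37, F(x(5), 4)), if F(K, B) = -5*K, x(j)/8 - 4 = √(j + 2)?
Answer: -3570 + 1190*√(38169 + 12800*√7) ≈ 3.1582e+5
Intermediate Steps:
x(j) = 32 + 8*√(2 + j) (x(j) = 32 + 8*√(j + 2) = 32 + 8*√(2 + j))
M(Y, N) = -21 + 7*√(N² + Y²) (M(Y, N) = -21 + 7*√(Y² + N²) = -21 + 7*√(N² + Y²))
(-463 + 633)*M(-37, F(x(5), 4)) = (-463 + 633)*(-21 + 7*√((-5*(32 + 8*√(2 + 5)))² + (-37)²)) = 170*(-21 + 7*√((-5*(32 + 8*√7))² + 1369)) = 170*(-21 + 7*√((-160 - 40*√7)² + 1369)) = 170*(-21 + 7*√(1369 + (-160 - 40*√7)²)) = -3570 + 1190*√(1369 + (-160 - 40*√7)²)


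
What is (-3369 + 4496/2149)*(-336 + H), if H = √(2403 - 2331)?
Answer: 347303280/307 - 43412910*√2/2149 ≈ 1.1027e+6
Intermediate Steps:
H = 6*√2 (H = √72 = 6*√2 ≈ 8.4853)
(-3369 + 4496/2149)*(-336 + H) = (-3369 + 4496/2149)*(-336 + 6*√2) = -7235485*(-336 + 6*√2)/2149 = 347303280/307 - 43412910*√2/2149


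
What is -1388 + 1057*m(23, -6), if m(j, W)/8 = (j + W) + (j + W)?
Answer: 286116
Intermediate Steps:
m(j, W) = 16*W + 16*j (m(j, W) = 8*((j + W) + (j + W)) = 8*((W + j) + (W + j)) = 8*(2*W + 2*j) = 16*W + 16*j)
-1388 + 1057*m(23, -6) = -1388 + 1057*(16*(-6) + 16*23) = -1388 + 1057*(-96 + 368) = -1388 + 1057*272 = -1388 + 287504 = 286116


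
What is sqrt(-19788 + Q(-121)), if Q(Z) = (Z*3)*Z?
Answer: sqrt(24135) ≈ 155.35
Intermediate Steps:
Q(Z) = 3*Z**2 (Q(Z) = (3*Z)*Z = 3*Z**2)
sqrt(-19788 + Q(-121)) = sqrt(-19788 + 3*(-121)**2) = sqrt(-19788 + 3*14641) = sqrt(-19788 + 43923) = sqrt(24135)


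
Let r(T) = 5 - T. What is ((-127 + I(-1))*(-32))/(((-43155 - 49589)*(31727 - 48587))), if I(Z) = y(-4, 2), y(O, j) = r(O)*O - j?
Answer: 11/3257633 ≈ 3.3767e-6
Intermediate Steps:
y(O, j) = -j + O*(5 - O) (y(O, j) = (5 - O)*O - j = O*(5 - O) - j = -j + O*(5 - O))
I(Z) = -38 (I(Z) = -1*2 - 1*(-4)*(-5 - 4) = -2 - 1*(-4)*(-9) = -2 - 36 = -38)
((-127 + I(-1))*(-32))/(((-43155 - 49589)*(31727 - 48587))) = ((-127 - 38)*(-32))/(((-43155 - 49589)*(31727 - 48587))) = (-165*(-32))/((-92744*(-16860))) = 5280/1563663840 = 5280*(1/1563663840) = 11/3257633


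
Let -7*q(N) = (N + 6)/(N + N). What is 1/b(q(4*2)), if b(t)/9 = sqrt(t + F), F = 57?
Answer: 2*sqrt(910)/4095 ≈ 0.014733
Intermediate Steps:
q(N) = -(6 + N)/(14*N) (q(N) = -(N + 6)/(7*(N + N)) = -(6 + N)/(7*(2*N)) = -(6 + N)*1/(2*N)/7 = -(6 + N)/(14*N))
b(t) = 9*sqrt(57 + t) (b(t) = 9*sqrt(t + 57) = 9*sqrt(57 + t))
1/b(q(4*2)) = 1/(9*sqrt(57 + (-6 - 4*2)/(14*((4*2))))) = 1/(9*sqrt(57 + (1/14)*(-6 - 1*8)/8)) = 1/(9*sqrt(57 + (1/14)*(1/8)*(-6 - 8))) = 1/(9*sqrt(57 + (1/14)*(1/8)*(-14))) = 1/(9*sqrt(57 - 1/8)) = 1/(9*sqrt(455/8)) = 1/(9*(sqrt(910)/4)) = 1/(9*sqrt(910)/4) = 2*sqrt(910)/4095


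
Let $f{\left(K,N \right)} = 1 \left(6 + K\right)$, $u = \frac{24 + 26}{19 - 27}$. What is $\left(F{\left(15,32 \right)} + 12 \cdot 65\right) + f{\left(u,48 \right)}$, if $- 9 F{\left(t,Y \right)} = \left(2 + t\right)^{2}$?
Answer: $\frac{26915}{36} \approx 747.64$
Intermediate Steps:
$u = - \frac{25}{4}$ ($u = \frac{50}{-8} = 50 \left(- \frac{1}{8}\right) = - \frac{25}{4} \approx -6.25$)
$f{\left(K,N \right)} = 6 + K$
$F{\left(t,Y \right)} = - \frac{\left(2 + t\right)^{2}}{9}$
$\left(F{\left(15,32 \right)} + 12 \cdot 65\right) + f{\left(u,48 \right)} = \left(- \frac{\left(2 + 15\right)^{2}}{9} + 12 \cdot 65\right) + \left(6 - \frac{25}{4}\right) = \left(- \frac{17^{2}}{9} + 780\right) - \frac{1}{4} = \left(\left(- \frac{1}{9}\right) 289 + 780\right) - \frac{1}{4} = \left(- \frac{289}{9} + 780\right) - \frac{1}{4} = \frac{6731}{9} - \frac{1}{4} = \frac{26915}{36}$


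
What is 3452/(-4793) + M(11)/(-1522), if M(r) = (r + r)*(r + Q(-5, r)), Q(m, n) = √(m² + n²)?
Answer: -3206925/3647473 - 11*√146/761 ≈ -1.0539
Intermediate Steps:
M(r) = 2*r*(r + √(25 + r²)) (M(r) = (r + r)*(r + √((-5)² + r²)) = (2*r)*(r + √(25 + r²)) = 2*r*(r + √(25 + r²)))
3452/(-4793) + M(11)/(-1522) = 3452/(-4793) + (2*11*(11 + √(25 + 11²)))/(-1522) = 3452*(-1/4793) + (2*11*(11 + √(25 + 121)))*(-1/1522) = -3452/4793 + (2*11*(11 + √146))*(-1/1522) = -3452/4793 + (242 + 22*√146)*(-1/1522) = -3452/4793 + (-121/761 - 11*√146/761) = -3206925/3647473 - 11*√146/761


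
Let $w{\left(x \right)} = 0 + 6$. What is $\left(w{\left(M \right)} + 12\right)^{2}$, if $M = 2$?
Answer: $324$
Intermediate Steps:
$w{\left(x \right)} = 6$
$\left(w{\left(M \right)} + 12\right)^{2} = \left(6 + 12\right)^{2} = 18^{2} = 324$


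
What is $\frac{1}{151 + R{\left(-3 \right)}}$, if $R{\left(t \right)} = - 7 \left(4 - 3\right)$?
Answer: $\frac{1}{144} \approx 0.0069444$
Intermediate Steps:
$R{\left(t \right)} = -7$ ($R{\left(t \right)} = - 7 \left(4 - 3\right) = \left(-7\right) 1 = -7$)
$\frac{1}{151 + R{\left(-3 \right)}} = \frac{1}{151 - 7} = \frac{1}{144}$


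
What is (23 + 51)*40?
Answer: 2960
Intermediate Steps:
(23 + 51)*40 = 74*40 = 2960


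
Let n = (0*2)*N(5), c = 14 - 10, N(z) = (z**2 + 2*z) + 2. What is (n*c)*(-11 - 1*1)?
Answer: 0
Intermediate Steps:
N(z) = 2 + z**2 + 2*z
c = 4
n = 0 (n = (0*2)*(2 + 5**2 + 2*5) = 0*(2 + 25 + 10) = 0*37 = 0)
(n*c)*(-11 - 1*1) = (0*4)*(-11 - 1*1) = 0*(-11 - 1) = 0*(-12) = 0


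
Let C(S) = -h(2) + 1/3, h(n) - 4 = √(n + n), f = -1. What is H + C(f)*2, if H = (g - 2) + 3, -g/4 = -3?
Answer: 5/3 ≈ 1.6667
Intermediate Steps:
g = 12 (g = -4*(-3) = 12)
h(n) = 4 + √2*√n (h(n) = 4 + √(n + n) = 4 + √(2*n) = 4 + √2*√n)
H = 13 (H = (12 - 2) + 3 = 10 + 3 = 13)
C(S) = -17/3 (C(S) = -(4 + √2*√2) + 1/3 = -(4 + 2) + ⅓ = -1*6 + ⅓ = -6 + ⅓ = -17/3)
H + C(f)*2 = 13 - 17/3*2 = 13 - 34/3 = 5/3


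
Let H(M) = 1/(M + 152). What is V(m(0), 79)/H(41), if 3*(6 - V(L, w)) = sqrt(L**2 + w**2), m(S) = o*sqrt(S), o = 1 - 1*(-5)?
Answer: -11773/3 ≈ -3924.3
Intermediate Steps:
o = 6 (o = 1 + 5 = 6)
H(M) = 1/(152 + M)
m(S) = 6*sqrt(S)
V(L, w) = 6 - sqrt(L**2 + w**2)/3
V(m(0), 79)/H(41) = (6 - sqrt((6*sqrt(0))**2 + 79**2)/3)/(1/(152 + 41)) = (6 - sqrt((6*0)**2 + 6241)/3)/(1/193) = (6 - sqrt(0**2 + 6241)/3)/(1/193) = (6 - sqrt(0 + 6241)/3)*193 = (6 - sqrt(6241)/3)*193 = (6 - 1/3*79)*193 = (6 - 79/3)*193 = -61/3*193 = -11773/3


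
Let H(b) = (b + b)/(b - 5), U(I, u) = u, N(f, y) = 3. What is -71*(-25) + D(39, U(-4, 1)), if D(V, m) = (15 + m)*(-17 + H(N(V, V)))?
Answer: 1455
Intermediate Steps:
H(b) = 2*b/(-5 + b) (H(b) = (2*b)/(-5 + b) = 2*b/(-5 + b))
D(V, m) = -300 - 20*m (D(V, m) = (15 + m)*(-17 + 2*3/(-5 + 3)) = (15 + m)*(-17 + 2*3/(-2)) = (15 + m)*(-17 + 2*3*(-½)) = (15 + m)*(-17 - 3) = (15 + m)*(-20) = -300 - 20*m)
-71*(-25) + D(39, U(-4, 1)) = -71*(-25) + (-300 - 20*1) = 1775 + (-300 - 20) = 1775 - 320 = 1455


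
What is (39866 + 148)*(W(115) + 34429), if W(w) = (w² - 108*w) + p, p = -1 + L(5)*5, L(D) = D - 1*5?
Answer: 1409813262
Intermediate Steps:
L(D) = -5 + D (L(D) = D - 5 = -5 + D)
p = -1 (p = -1 + (-5 + 5)*5 = -1 + 0*5 = -1 + 0 = -1)
W(w) = -1 + w² - 108*w (W(w) = (w² - 108*w) - 1 = -1 + w² - 108*w)
(39866 + 148)*(W(115) + 34429) = (39866 + 148)*((-1 + 115² - 108*115) + 34429) = 40014*((-1 + 13225 - 12420) + 34429) = 40014*(804 + 34429) = 40014*35233 = 1409813262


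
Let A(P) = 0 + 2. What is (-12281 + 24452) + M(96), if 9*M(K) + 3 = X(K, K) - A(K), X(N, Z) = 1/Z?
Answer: 10515265/864 ≈ 12170.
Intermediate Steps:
A(P) = 2
M(K) = -5/9 + 1/(9*K) (M(K) = -1/3 + (1/K - 1*2)/9 = -1/3 + (1/K - 2)/9 = -1/3 + (-2 + 1/K)/9 = -1/3 + (-2/9 + 1/(9*K)) = -5/9 + 1/(9*K))
(-12281 + 24452) + M(96) = (-12281 + 24452) + (1/9)*(1 - 5*96)/96 = 12171 + (1/9)*(1/96)*(1 - 480) = 12171 + (1/9)*(1/96)*(-479) = 12171 - 479/864 = 10515265/864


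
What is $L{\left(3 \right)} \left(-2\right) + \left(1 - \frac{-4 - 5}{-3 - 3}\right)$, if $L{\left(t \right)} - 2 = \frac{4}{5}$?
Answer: $- \frac{61}{10} \approx -6.1$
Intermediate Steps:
$L{\left(t \right)} = \frac{14}{5}$ ($L{\left(t \right)} = 2 + \frac{4}{5} = \frac{14}{5}$)
$L{\left(3 \right)} \left(-2\right) + \left(1 - \frac{-4 - 5}{-3 - 3}\right) = \frac{14}{5} \left(-2\right) + \left(1 - \frac{-4 - 5}{-3 - 3}\right) = - \frac{28}{5} + \left(1 - - \frac{9}{-6}\right) = - \frac{28}{5} + \left(1 - \left(-9\right) \left(- \frac{1}{6}\right)\right) = - \frac{28}{5} + \left(1 - \frac{3}{2}\right) = - \frac{28}{5} - \frac{1}{2} = - \frac{61}{10}$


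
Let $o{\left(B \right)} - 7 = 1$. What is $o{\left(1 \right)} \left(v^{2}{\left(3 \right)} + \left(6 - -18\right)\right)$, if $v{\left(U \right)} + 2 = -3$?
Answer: $392$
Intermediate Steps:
$v{\left(U \right)} = -5$ ($v{\left(U \right)} = -2 - 3 = -5$)
$o{\left(B \right)} = 8$ ($o{\left(B \right)} = 7 + 1 = 8$)
$o{\left(1 \right)} \left(v^{2}{\left(3 \right)} + \left(6 - -18\right)\right) = 8 \left(\left(-5\right)^{2} + \left(6 - -18\right)\right) = 8 \left(25 + \left(6 + 18\right)\right) = 8 \left(25 + 24\right) = 8 \cdot 49 = 392$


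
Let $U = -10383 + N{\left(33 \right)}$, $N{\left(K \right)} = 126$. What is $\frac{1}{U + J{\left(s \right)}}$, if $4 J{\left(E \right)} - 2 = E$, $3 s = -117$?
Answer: $- \frac{4}{41065} \approx -9.7407 \cdot 10^{-5}$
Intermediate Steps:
$s = -39$ ($s = \frac{1}{3} \left(-117\right) = -39$)
$J{\left(E \right)} = \frac{1}{2} + \frac{E}{4}$
$U = -10257$ ($U = -10383 + 126 = -10257$)
$\frac{1}{U + J{\left(s \right)}} = \frac{1}{-10257 + \left(\frac{1}{2} + \frac{1}{4} \left(-39\right)\right)} = \frac{1}{-10257 + \left(\frac{1}{2} - \frac{39}{4}\right)} = \frac{1}{-10257 - \frac{37}{4}} = \frac{1}{- \frac{41065}{4}} = - \frac{4}{41065}$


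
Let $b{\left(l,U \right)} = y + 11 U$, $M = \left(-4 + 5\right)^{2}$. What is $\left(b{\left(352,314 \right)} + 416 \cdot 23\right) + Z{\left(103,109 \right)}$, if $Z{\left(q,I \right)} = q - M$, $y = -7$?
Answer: $13117$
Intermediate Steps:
$M = 1$ ($M = 1^{2} = 1$)
$b{\left(l,U \right)} = -7 + 11 U$
$Z{\left(q,I \right)} = -1 + q$ ($Z{\left(q,I \right)} = q - 1 = -1 + q$)
$\left(b{\left(352,314 \right)} + 416 \cdot 23\right) + Z{\left(103,109 \right)} = \left(\left(-7 + 11 \cdot 314\right) + 416 \cdot 23\right) + \left(-1 + 103\right) = \left(\left(-7 + 3454\right) + 9568\right) + 102 = \left(3447 + 9568\right) + 102 = 13015 + 102 = 13117$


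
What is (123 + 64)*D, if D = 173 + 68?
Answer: 45067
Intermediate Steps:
D = 241
(123 + 64)*D = (123 + 64)*241 = 187*241 = 45067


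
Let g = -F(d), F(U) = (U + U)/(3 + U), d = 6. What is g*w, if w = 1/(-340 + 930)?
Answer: -2/885 ≈ -0.0022599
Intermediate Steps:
w = 1/590 ≈ 0.0016949
F(U) = 2*U/(3 + U) (F(U) = (2*U)/(3 + U) = 2*U/(3 + U))
g = -4/3 (g = -2*6/(3 + 6) = -2*6/9 = -1*4/3 = -4/3 ≈ -1.3333)
g*w = -4/3*1/590 = -2/885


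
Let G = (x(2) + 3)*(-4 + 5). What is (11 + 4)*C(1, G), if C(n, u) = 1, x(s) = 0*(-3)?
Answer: 15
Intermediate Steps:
x(s) = 0
G = 3 (G = (0 + 3)*(-4 + 5) = 3*1 = 3)
(11 + 4)*C(1, G) = (11 + 4)*1 = 15*1 = 15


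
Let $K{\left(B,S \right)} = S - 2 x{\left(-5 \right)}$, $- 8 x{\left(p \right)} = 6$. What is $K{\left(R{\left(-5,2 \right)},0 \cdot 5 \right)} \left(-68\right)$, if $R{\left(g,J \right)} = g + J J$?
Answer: $-102$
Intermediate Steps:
$x{\left(p \right)} = - \frac{3}{4}$ ($x{\left(p \right)} = \left(- \frac{1}{8}\right) 6 = - \frac{3}{4}$)
$R{\left(g,J \right)} = g + J^{2}$
$K{\left(B,S \right)} = \frac{3}{2} + S$ ($K{\left(B,S \right)} = S - - \frac{3}{2} = S + \frac{3}{2} = \frac{3}{2} + S$)
$K{\left(R{\left(-5,2 \right)},0 \cdot 5 \right)} \left(-68\right) = \left(\frac{3}{2} + 0 \cdot 5\right) \left(-68\right) = \left(\frac{3}{2} + 0\right) \left(-68\right) = \frac{3}{2} \left(-68\right) = -102$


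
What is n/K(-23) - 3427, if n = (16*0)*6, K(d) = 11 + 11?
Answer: -3427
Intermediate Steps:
K(d) = 22
n = 0 (n = 0*6 = 0)
n/K(-23) - 3427 = 0/22 - 3427 = 0*(1/22) - 3427 = 0 - 3427 = -3427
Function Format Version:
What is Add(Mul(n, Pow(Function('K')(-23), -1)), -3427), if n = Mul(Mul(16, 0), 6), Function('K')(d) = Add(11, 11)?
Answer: -3427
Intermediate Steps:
Function('K')(d) = 22
n = 0 (n = Mul(0, 6) = 0)
Add(Mul(n, Pow(Function('K')(-23), -1)), -3427) = Add(Mul(0, Pow(22, -1)), -3427) = Add(Mul(0, Rational(1, 22)), -3427) = Add(0, -3427) = -3427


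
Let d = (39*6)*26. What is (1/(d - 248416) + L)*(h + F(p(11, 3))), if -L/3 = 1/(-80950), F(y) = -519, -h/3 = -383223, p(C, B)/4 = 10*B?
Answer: 157958247/4173782 ≈ 37.845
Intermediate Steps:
p(C, B) = 40*B (p(C, B) = 4*(10*B) = 40*B)
h = 1149669 (h = -3*(-383223) = 1149669)
L = 3/80950 (L = -3/(-80950) = -3*(-1/80950) = 3/80950 ≈ 3.7060e-5)
d = 6084 (d = 234*26 = 6084)
(1/(d - 248416) + L)*(h + F(p(11, 3))) = (1/(6084 - 248416) + 3/80950)*(1149669 - 519) = (1/(-242332) + 3/80950)*1149150 = (-1/242332 + 3/80950)*1149150 = (323023/9808387700)*1149150 = 157958247/4173782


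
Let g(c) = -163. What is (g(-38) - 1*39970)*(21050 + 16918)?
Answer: -1523769744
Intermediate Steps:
(g(-38) - 1*39970)*(21050 + 16918) = (-163 - 1*39970)*(21050 + 16918) = (-163 - 39970)*37968 = -40133*37968 = -1523769744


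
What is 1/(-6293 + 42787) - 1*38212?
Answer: -1394508727/36494 ≈ -38212.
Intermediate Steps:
1/(-6293 + 42787) - 1*38212 = 1/36494 - 38212 = -1394508727/36494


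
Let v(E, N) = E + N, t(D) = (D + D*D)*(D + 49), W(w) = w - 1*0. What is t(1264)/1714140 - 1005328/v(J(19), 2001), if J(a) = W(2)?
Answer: 124094716276/171671121 ≈ 722.86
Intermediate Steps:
W(w) = w (W(w) = w + 0 = w)
J(a) = 2
t(D) = (49 + D)*(D + D²) (t(D) = (D + D²)*(49 + D) = (49 + D)*(D + D²))
t(1264)/1714140 - 1005328/v(J(19), 2001) = (1264*(49 + 1264² + 50*1264))/1714140 - 1005328/(2 + 2001) = (1264*(49 + 1597696 + 63200))*(1/1714140) - 1005328/2003 = (1264*1660945)*(1/1714140) - 1005328*1/2003 = 2099434480*(1/1714140) - 1005328/2003 = 104971724/85707 - 1005328/2003 = 124094716276/171671121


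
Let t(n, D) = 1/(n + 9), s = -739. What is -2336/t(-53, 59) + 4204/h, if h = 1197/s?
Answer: 119925692/1197 ≈ 1.0019e+5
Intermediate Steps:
h = -1197/739 (h = 1197/(-739) = 1197*(-1/739) = -1197/739 ≈ -1.6198)
t(n, D) = 1/(9 + n)
-2336/t(-53, 59) + 4204/h = -2336/(1/(9 - 53)) + 4204/(-1197/739) = -2336/(1/(-44)) + 4204*(-739/1197) = -2336/(-1/44) - 3106756/1197 = -2336*(-44) - 3106756/1197 = 102784 - 3106756/1197 = 119925692/1197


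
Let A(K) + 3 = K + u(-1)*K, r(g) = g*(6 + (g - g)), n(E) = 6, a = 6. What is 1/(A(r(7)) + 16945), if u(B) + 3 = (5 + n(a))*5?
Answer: 1/19168 ≈ 5.2170e-5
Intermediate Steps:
r(g) = 6*g (r(g) = g*(6 + 0) = g*6 = 6*g)
u(B) = 52 (u(B) = -3 + (5 + 6)*5 = -3 + 11*5 = -3 + 55 = 52)
A(K) = -3 + 53*K (A(K) = -3 + (K + 52*K) = -3 + 53*K)
1/(A(r(7)) + 16945) = 1/((-3 + 53*(6*7)) + 16945) = 1/((-3 + 53*42) + 16945) = 1/((-3 + 2226) + 16945) = 1/(2223 + 16945) = 1/19168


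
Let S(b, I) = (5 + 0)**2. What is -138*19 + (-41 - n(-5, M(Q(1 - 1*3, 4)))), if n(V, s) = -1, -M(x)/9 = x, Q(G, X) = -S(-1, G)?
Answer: -2662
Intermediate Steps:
S(b, I) = 25 (S(b, I) = 5**2 = 25)
Q(G, X) = -25 (Q(G, X) = -1*25 = -25)
M(x) = -9*x
-138*19 + (-41 - n(-5, M(Q(1 - 1*3, 4)))) = -138*19 + (-41 - 1*(-1)) = -2622 + (-41 + 1) = -2622 - 40 = -2662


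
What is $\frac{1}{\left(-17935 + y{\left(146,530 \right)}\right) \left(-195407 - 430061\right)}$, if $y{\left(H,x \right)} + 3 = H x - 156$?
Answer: $- \frac{1}{37081495848} \approx -2.6968 \cdot 10^{-11}$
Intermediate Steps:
$y{\left(H,x \right)} = -159 + H x$ ($y{\left(H,x \right)} = -3 + \left(H x - 156\right) = -3 + \left(-156 + H x\right) = -159 + H x$)
$\frac{1}{\left(-17935 + y{\left(146,530 \right)}\right) \left(-195407 - 430061\right)} = \frac{1}{\left(-17935 + \left(-159 + 146 \cdot 530\right)\right) \left(-195407 - 430061\right)} = \frac{1}{\left(-17935 + \left(-159 + 77380\right)\right) \left(-625468\right)} = \frac{1}{\left(-17935 + 77221\right) \left(-625468\right)} = \frac{1}{59286 \left(-625468\right)} = \frac{1}{-37081495848} = - \frac{1}{37081495848}$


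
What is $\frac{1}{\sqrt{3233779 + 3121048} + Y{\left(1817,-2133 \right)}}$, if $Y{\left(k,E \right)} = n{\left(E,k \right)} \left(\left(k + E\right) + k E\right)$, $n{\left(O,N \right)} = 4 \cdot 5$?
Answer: $- \frac{77519540}{6009279075456773} - \frac{\sqrt{6354827}}{6009279075456773} \approx -1.29 \cdot 10^{-8}$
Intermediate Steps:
$n{\left(O,N \right)} = 20$
$Y{\left(k,E \right)} = 20 E + 20 k + 20 E k$ ($Y{\left(k,E \right)} = 20 \left(\left(k + E\right) + k E\right) = 20 \left(\left(E + k\right) + E k\right) = 20 \left(E + k + E k\right) = 20 E + 20 k + 20 E k$)
$\frac{1}{\sqrt{3233779 + 3121048} + Y{\left(1817,-2133 \right)}} = \frac{1}{\sqrt{3233779 + 3121048} + \left(20 \left(-2133\right) + 20 \cdot 1817 + 20 \left(-2133\right) 1817\right)} = \frac{1}{\sqrt{6354827} - 77519540} = \frac{1}{-77519540 + \sqrt{6354827}}$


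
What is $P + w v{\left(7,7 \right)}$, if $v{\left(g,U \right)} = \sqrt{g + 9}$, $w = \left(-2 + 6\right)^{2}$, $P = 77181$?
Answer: $77245$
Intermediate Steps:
$w = 16$ ($w = 4^{2} = 16$)
$v{\left(g,U \right)} = \sqrt{9 + g}$
$P + w v{\left(7,7 \right)} = 77181 + 16 \sqrt{9 + 7} = 77181 + 16 \sqrt{16} = 77181 + 16 \cdot 4 = 77181 + 64 = 77245$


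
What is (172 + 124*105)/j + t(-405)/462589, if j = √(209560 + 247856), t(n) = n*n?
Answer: 164025/462589 + 3298*√12706/19059 ≈ 19.860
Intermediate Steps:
t(n) = n²
j = 6*√12706 (j = √457416 = 6*√12706 ≈ 676.33)
(172 + 124*105)/j + t(-405)/462589 = (172 + 124*105)/((6*√12706)) + (-405)²/462589 = (172 + 13020)*(√12706/76236) + 164025*(1/462589) = 13192*(√12706/76236) + 164025/462589 = 3298*√12706/19059 + 164025/462589 = 164025/462589 + 3298*√12706/19059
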